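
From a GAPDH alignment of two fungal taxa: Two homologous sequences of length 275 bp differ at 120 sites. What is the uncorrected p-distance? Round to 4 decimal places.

0.4364

p = 120/275 = 0.436363… ≈ 0.4364 (to 4 d.p.).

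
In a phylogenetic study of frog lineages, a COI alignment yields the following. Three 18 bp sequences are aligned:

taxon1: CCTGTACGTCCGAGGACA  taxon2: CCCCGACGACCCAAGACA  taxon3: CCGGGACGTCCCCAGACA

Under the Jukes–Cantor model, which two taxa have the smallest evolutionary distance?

taxon1–taxon2: 6/18 differ, p = 0.333, d = 0.441.
taxon1–taxon3: 5/18 differ, p = 0.278, d = 0.347.
taxon2–taxon3: 4/18 differ, p = 0.222, d = 0.264.
The smallest distance is between taxon2 and taxon3.

taxon2 and taxon3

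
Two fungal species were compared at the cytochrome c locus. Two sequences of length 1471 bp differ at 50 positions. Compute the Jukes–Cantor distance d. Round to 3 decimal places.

p = 50/1471 ≈ 0.03399.
d = −(3/4) ln(1 − 4p/3) = −0.75 ln(1 − 0.04532) = −0.75 ln(0.95468)
  = −0.75 × (-0.046379) = 0.034784 substitutions/site.

0.035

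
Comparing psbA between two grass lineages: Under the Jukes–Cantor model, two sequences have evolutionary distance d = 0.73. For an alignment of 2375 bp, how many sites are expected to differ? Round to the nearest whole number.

1108

Invert JC69: p = (3/4)(1 − e^(−4d/3)) = 0.75 × (1 − e^(-0.973333)) = 0.75 × (1 − 0.377822) = 0.466634.
Expected differing sites = pL ≈ 0.466634 × 2375 = 1108.25575 ≈ 1108.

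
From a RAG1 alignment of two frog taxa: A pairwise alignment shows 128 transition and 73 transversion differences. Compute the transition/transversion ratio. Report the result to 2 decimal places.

R = 128/73 = 1.753424… ≈ 1.75 (to 2 d.p.).

1.75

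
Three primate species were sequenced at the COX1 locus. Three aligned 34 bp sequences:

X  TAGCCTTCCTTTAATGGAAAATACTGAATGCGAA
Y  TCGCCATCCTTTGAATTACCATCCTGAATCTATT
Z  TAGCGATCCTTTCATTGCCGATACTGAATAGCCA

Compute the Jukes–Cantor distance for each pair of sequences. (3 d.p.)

X–Y: 14/34 sites differ → p ≈ 0.411765, d = −0.75 ln(1 − 0.54902) = 0.597249 ≈ 0.597.
X–Z: 11/34 sites differ → p ≈ 0.323529, d = −0.75 ln(1 − 0.431372) = 0.423397 ≈ 0.423.
Y–Z: 13/34 sites differ → p ≈ 0.382353, d = −0.75 ln(1 − 0.509804) = 0.534712 ≈ 0.535.

d(X,Y) = 0.597, d(X,Z) = 0.423, d(Y,Z) = 0.535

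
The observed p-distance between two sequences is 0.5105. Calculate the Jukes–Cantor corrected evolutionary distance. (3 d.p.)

d = −(3/4) ln(1 − 4p/3) = −0.75 ln(1 − 0.680667) = −0.75 ln(0.319333)
  = −0.75 × (-1.141521) = 0.856141 substitutions/site.

0.856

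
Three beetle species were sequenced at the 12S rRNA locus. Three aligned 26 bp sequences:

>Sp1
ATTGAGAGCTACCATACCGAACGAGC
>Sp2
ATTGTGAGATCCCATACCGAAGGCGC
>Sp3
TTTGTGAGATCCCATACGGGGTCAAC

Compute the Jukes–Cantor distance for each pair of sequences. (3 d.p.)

d(Sp1,Sp2) = 0.222, d(Sp1,Sp3) = 0.539, d(Sp2,Sp3) = 0.396

Sp1–Sp2: 5/26 sites differ → p ≈ 0.192308, d = −0.75 ln(1 − 0.256411) = 0.222200 ≈ 0.222.
Sp1–Sp3: 10/26 sites differ → p ≈ 0.384615, d = −0.75 ln(1 − 0.51282) = 0.539341 ≈ 0.539.
Sp2–Sp3: 8/26 sites differ → p ≈ 0.307692, d = −0.75 ln(1 − 0.410256) = 0.396050 ≈ 0.396.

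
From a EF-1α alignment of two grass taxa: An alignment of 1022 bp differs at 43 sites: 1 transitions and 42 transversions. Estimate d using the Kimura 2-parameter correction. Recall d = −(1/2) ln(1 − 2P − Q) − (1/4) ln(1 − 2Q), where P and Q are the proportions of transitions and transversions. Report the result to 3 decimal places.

P = 1/1022 ≈ 0.000978 and Q = 42/1022 ≈ 0.041096.
Under the Kimura two-parameter model, d = −½ ln(1 − 2P − Q) − ¼ ln(1 − 2Q).
1 − 2P − Q = 0.956948, giving −½ ln(0.956948) = 0.022003.
1 − 2Q = 0.917808, giving −¼ ln(0.917808) = 0.021442.
d = 0.022003 + 0.021442 = 0.043445.

0.043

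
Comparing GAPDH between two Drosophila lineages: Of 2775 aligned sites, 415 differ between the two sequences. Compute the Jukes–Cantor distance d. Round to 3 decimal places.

p = 415/2775 ≈ 0.14955.
d = −(3/4) ln(1 − 4p/3) = −0.75 ln(1 − 0.1994) = −0.75 ln(0.8006)
  = −0.75 × (-0.222394) = 0.166796 substitutions/site.

0.167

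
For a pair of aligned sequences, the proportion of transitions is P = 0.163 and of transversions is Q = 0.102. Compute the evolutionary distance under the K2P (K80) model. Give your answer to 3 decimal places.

Under the Kimura two-parameter model, d = −½ ln(1 − 2P − Q) − ¼ ln(1 − 2Q).
1 − 2P − Q = 0.572, giving −½ ln(0.572) = 0.279308.
1 − 2Q = 0.796, giving −¼ ln(0.796) = 0.057039.
d = 0.279308 + 0.057039 = 0.336347.

0.336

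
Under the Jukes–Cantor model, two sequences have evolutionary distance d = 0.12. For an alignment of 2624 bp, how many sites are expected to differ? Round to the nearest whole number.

291

Invert JC69: p = (3/4)(1 − e^(−4d/3)) = 0.75 × (1 − e^(-0.16)) = 0.75 × (1 − 0.852144) = 0.110892.
Expected differing sites = pL ≈ 0.110892 × 2624 = 290.980608 ≈ 291.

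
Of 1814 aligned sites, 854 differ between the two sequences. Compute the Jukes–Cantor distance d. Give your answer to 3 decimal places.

p = 854/1814 ≈ 0.470783.
d = −(3/4) ln(1 − 4p/3) = −0.75 ln(1 − 0.627711) = −0.75 ln(0.372289)
  = −0.75 × (-0.988085) = 0.741064 substitutions/site.

0.741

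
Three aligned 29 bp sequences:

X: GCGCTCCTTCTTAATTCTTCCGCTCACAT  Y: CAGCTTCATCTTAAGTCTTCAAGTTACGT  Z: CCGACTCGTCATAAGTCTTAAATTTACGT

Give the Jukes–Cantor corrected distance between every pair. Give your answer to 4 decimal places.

d(X,Y) = 0.4618, d(X,Z) = 0.6829, d(Y,Z) = 0.2913

X–Y: 10/29 sites differ → p ≈ 0.344828, d = −0.75 ln(1 − 0.459771) = 0.461822 ≈ 0.4618.
X–Z: 13/29 sites differ → p ≈ 0.448276, d = −0.75 ln(1 − 0.597701) = 0.682920 ≈ 0.6829.
Y–Z: 7/29 sites differ → p ≈ 0.241379, d = −0.75 ln(1 − 0.321839) = 0.291278 ≈ 0.2913.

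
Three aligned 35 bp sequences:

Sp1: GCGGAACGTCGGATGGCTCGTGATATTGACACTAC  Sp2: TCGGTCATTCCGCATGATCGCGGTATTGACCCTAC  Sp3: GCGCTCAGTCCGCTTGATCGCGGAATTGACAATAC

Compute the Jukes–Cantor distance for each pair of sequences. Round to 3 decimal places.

Sp1–Sp2: 13/35 sites differ → p ≈ 0.371429, d = −0.75 ln(1 − 0.495239) = 0.512753 ≈ 0.513.
Sp1–Sp3: 12/35 sites differ → p ≈ 0.342857, d = −0.75 ln(1 − 0.457143) = 0.458182 ≈ 0.458.
Sp2–Sp3: 7/35 sites differ → p = 0.2, d = −0.75 ln(1 − 0.266667) = 0.232617 ≈ 0.233.

d(Sp1,Sp2) = 0.513, d(Sp1,Sp3) = 0.458, d(Sp2,Sp3) = 0.233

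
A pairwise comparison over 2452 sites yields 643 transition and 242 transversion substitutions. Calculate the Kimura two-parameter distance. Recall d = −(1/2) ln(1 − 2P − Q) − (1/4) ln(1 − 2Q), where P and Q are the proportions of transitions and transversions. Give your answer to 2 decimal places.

0.54

P = 643/2452 ≈ 0.262235 and Q = 242/2452 ≈ 0.098695.
Under the Kimura two-parameter model, d = −½ ln(1 − 2P − Q) − ¼ ln(1 − 2Q).
1 − 2P − Q = 0.376835, giving −½ ln(0.376835) = 0.487974.
1 − 2Q = 0.80261, giving −¼ ln(0.80261) = 0.054972.
d = 0.487974 + 0.054972 = 0.542946.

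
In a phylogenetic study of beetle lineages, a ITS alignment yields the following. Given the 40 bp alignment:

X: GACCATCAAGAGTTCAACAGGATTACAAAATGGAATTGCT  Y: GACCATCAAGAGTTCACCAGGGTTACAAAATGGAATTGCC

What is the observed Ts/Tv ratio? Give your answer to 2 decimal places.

2.00

Transitions are A↔G and C↔T; transversions are all other mismatches.
Transitions: 2. Transversions: 1.
R = 2/1 = 2.00.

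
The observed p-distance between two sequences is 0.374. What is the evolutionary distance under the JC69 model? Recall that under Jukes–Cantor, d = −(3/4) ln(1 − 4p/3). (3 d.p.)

0.518

d = −(3/4) ln(1 − 4p/3) = −0.75 ln(1 − 0.498667) = −0.75 ln(0.501333)
  = −0.75 × (-0.690485) = 0.517864 substitutions/site.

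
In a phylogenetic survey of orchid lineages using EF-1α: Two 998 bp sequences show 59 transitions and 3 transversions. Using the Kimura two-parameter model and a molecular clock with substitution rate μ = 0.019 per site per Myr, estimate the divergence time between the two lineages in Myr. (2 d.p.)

P = 59/998 ≈ 0.059118 and Q = 3/998 ≈ 0.003006.
Under the Kimura two-parameter model, d = −½ ln(1 − 2P − Q) − ¼ ln(1 − 2Q).
1 − 2P − Q = 0.878758, giving −½ ln(0.878758) = 0.064623.
1 − 2Q = 0.993988, giving −¼ ln(0.993988) = 0.001508.
d = 0.064623 + 0.001508 = 0.066131.
Under a molecular clock d = 2μt, so t = d/(2μ) = 0.066131 / (2 × 0.019) = 1.74 Myr.

1.74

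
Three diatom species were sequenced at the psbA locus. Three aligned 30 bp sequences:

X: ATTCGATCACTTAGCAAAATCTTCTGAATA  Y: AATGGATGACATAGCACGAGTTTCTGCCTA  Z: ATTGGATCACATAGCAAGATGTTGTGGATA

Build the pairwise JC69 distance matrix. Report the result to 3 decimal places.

X–Y: 10/30 sites differ → p ≈ 0.333333, d = −0.75 ln(1 − 0.444444) = 0.440839 ≈ 0.441.
X–Z: 6/30 sites differ → p = 0.2, d = −0.75 ln(1 − 0.266667) = 0.232617 ≈ 0.233.
Y–Z: 8/30 sites differ → p ≈ 0.266667, d = −0.75 ln(1 − 0.355556) = 0.329526 ≈ 0.330.

d(X,Y) = 0.441, d(X,Z) = 0.233, d(Y,Z) = 0.330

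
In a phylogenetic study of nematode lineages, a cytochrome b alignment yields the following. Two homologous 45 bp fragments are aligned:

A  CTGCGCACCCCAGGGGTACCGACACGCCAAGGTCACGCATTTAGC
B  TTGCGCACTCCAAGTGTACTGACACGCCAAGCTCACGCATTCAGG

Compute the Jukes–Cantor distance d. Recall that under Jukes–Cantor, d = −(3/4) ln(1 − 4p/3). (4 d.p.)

0.2029

The sequences differ at 8 of 45 sites (1, 9, 13, 15, 20, 32, 42, 45), so p = 8/45 ≈ 0.177778.
d = −(3/4) ln(1 − 4p/3) = −0.75 ln(1 − 0.237037) = −0.75 ln(0.762963)
  = −0.75 × (-0.270546) = 0.202910 substitutions/site.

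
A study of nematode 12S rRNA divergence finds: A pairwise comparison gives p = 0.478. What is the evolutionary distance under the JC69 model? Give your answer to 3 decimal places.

d = −(3/4) ln(1 − 4p/3) = −0.75 ln(1 − 0.637333) = −0.75 ln(0.362667)
  = −0.75 × (-1.014270) = 0.760703 substitutions/site.

0.761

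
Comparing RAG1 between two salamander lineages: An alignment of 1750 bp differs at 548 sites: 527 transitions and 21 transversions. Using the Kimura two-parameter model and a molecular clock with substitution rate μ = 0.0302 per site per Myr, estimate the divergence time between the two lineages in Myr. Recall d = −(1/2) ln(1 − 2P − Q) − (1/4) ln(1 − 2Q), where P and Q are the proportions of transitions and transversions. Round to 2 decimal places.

7.99

P = 527/1750 ≈ 0.301143 and Q = 21/1750 = 0.012.
Under the Kimura two-parameter model, d = −½ ln(1 − 2P − Q) − ¼ ln(1 − 2Q).
1 − 2P − Q = 0.385714, giving −½ ln(0.385714) = 0.476330.
1 − 2Q = 0.976, giving −¼ ln(0.976) = 0.006073.
d = 0.476330 + 0.006073 = 0.482403.
Under a molecular clock d = 2μt, so t = d/(2μ) = 0.482403 / (2 × 0.0302) = 7.99 Myr.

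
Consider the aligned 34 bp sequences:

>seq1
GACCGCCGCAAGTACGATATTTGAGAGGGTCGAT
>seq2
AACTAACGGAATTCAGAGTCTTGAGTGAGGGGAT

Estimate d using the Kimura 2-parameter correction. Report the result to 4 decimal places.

0.6655

Of 34 sites, 5 differences are transitions and 10 are transversions, so P = 5/34 ≈ 0.147059 and Q = 10/34 ≈ 0.294118.
Under the Kimura two-parameter model, d = −½ ln(1 − 2P − Q) − ¼ ln(1 − 2Q).
1 − 2P − Q = 0.411764, giving −½ ln(0.411764) = 0.443652.
1 − 2Q = 0.411764, giving −¼ ln(0.411764) = 0.221826.
d = 0.443652 + 0.221826 = 0.665478.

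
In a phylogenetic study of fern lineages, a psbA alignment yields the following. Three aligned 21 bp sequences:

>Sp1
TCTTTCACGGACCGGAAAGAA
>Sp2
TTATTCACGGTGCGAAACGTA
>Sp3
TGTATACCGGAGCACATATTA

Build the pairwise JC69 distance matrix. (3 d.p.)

d(Sp1,Sp2) = 0.441, d(Sp1,Sp3) = 0.756, d(Sp2,Sp3) = 0.899

Sp1–Sp2: 7/21 sites differ → p ≈ 0.333333, d = −0.75 ln(1 − 0.444444) = 0.440839 ≈ 0.441.
Sp1–Sp3: 10/21 sites differ → p ≈ 0.47619, d = −0.75 ln(1 − 0.63492) = 0.755729 ≈ 0.756.
Sp2–Sp3: 11/21 sites differ → p ≈ 0.52381, d = −0.75 ln(1 − 0.698413) = 0.899023 ≈ 0.899.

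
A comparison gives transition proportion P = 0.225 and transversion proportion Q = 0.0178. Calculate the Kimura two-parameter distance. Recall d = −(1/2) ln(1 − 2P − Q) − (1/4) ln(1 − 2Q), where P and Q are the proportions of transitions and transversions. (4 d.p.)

Under the Kimura two-parameter model, d = −½ ln(1 − 2P − Q) − ¼ ln(1 − 2Q).
1 − 2P − Q = 0.5322, giving −½ ln(0.5322) = 0.315368.
1 − 2Q = 0.9644, giving −¼ ln(0.9644) = 0.009062.
d = 0.315368 + 0.009062 = 0.324430.

0.3244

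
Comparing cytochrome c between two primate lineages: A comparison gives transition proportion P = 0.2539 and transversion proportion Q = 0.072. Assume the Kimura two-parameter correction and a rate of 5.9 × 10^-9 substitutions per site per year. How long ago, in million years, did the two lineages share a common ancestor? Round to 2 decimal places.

40.03

Under the Kimura two-parameter model, d = −½ ln(1 − 2P − Q) − ¼ ln(1 − 2Q).
1 − 2P − Q = 0.4202, giving −½ ln(0.4202) = 0.433512.
1 − 2Q = 0.856, giving −¼ ln(0.856) = 0.038871.
d = 0.433512 + 0.038871 = 0.472383.
Under a molecular clock d = 2μt, so t = d/(2μ) = 0.472383 / (2 × 5.9 × 10^-9) = 40.03 million years.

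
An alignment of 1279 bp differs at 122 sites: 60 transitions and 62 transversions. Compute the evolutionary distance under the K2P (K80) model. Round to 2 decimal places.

P = 60/1279 ≈ 0.046912 and Q = 62/1279 ≈ 0.048475.
Under the Kimura two-parameter model, d = −½ ln(1 − 2P − Q) − ¼ ln(1 − 2Q).
1 − 2P − Q = 0.857701, giving −½ ln(0.857701) = 0.076750.
1 − 2Q = 0.90305, giving −¼ ln(0.90305) = 0.025494.
d = 0.076750 + 0.025494 = 0.102244.

0.10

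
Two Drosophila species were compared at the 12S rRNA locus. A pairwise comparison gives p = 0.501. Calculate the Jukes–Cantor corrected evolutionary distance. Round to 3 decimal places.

0.827

d = −(3/4) ln(1 − 4p/3) = −0.75 ln(1 − 0.668) = −0.75 ln(0.332)
  = −0.75 × (-1.102620) = 0.826965 substitutions/site.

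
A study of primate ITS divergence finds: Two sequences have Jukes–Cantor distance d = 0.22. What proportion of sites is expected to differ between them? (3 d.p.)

p = (3/4)(1 − e^(−4d/3)) = 0.75 × (1 − e^(-0.293333)) = 0.75 × (1 − 0.745774) = 0.190670.

0.191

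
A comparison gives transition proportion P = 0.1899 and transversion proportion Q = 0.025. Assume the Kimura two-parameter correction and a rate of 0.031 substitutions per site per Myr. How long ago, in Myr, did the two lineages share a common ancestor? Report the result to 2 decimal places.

Under the Kimura two-parameter model, d = −½ ln(1 − 2P − Q) − ¼ ln(1 − 2Q).
1 − 2P − Q = 0.5952, giving −½ ln(0.5952) = 0.259429.
1 − 2Q = 0.95, giving −¼ ln(0.95) = 0.012823.
d = 0.259429 + 0.012823 = 0.272252.
Under a molecular clock d = 2μt, so t = d/(2μ) = 0.272252 / (2 × 0.031) = 4.39 Myr.

4.39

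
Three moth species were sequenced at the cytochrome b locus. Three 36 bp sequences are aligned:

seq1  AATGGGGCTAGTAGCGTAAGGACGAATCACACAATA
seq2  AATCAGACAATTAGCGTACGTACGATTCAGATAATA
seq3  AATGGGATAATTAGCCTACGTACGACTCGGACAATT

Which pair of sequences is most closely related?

seq2 and seq3

seq1–seq2: 10/36 differ, p = 0.278, d = 0.347.
seq1–seq3: 11/36 differ, p = 0.306, d = 0.392.
seq2–seq3: 8/36 differ, p = 0.222, d = 0.264.
The smallest distance is between seq2 and seq3.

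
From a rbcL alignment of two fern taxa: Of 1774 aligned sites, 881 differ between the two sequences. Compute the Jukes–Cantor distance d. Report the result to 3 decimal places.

p = 881/1774 ≈ 0.496618.
d = −(3/4) ln(1 − 4p/3) = −0.75 ln(1 − 0.662157) = −0.75 ln(0.337843)
  = −0.75 × (-1.085174) = 0.813881 substitutions/site.

0.814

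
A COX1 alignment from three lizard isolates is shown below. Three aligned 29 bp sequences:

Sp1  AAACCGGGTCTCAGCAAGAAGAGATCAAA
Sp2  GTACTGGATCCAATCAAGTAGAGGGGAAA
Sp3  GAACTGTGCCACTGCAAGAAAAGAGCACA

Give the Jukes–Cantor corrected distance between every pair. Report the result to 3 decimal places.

d(Sp1,Sp2) = 0.529, d(Sp1,Sp3) = 0.401, d(Sp2,Sp3) = 0.683

Sp1–Sp2: 11/29 sites differ → p ≈ 0.37931, d = −0.75 ln(1 − 0.505747) = 0.528531 ≈ 0.529.
Sp1–Sp3: 9/29 sites differ → p ≈ 0.310345, d = −0.75 ln(1 − 0.413793) = 0.400562 ≈ 0.401.
Sp2–Sp3: 13/29 sites differ → p ≈ 0.448276, d = −0.75 ln(1 − 0.597701) = 0.682920 ≈ 0.683.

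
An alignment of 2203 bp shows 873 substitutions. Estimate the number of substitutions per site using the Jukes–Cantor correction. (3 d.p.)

p = 873/2203 ≈ 0.396278.
d = −(3/4) ln(1 − 4p/3) = −0.75 ln(1 − 0.528371) = −0.75 ln(0.471629)
  = −0.75 × (-0.751563) = 0.563672 substitutions/site.

0.564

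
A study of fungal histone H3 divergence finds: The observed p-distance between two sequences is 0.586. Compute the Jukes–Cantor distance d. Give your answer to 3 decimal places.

1.140

d = −(3/4) ln(1 − 4p/3) = −0.75 ln(1 − 0.781333) = −0.75 ln(0.218667)
  = −0.75 × (-1.520205) = 1.140154 substitutions/site.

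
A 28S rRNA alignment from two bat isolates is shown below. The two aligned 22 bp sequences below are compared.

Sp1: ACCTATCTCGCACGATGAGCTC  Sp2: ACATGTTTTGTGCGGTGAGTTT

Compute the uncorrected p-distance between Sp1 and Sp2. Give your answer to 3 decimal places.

0.409

The sequences differ at 9 of 22 positions (sites 3, 5, 7, 9, 11, 12, 15, 20, 22).
p = 9/22 = 0.409090… ≈ 0.409 (to 3 d.p.).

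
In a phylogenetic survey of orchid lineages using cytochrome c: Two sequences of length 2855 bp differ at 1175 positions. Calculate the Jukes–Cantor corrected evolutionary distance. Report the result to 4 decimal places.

p = 1175/2855 ≈ 0.411559.
d = −(3/4) ln(1 − 4p/3) = −0.75 ln(1 − 0.548745) = −0.75 ln(0.451255)
  = −0.75 × (-0.795723) = 0.596792 substitutions/site.

0.5968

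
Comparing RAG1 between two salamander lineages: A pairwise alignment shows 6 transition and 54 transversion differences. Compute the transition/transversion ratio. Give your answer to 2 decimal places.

R = 6/54 = 0.111111… ≈ 0.11 (to 2 d.p.).

0.11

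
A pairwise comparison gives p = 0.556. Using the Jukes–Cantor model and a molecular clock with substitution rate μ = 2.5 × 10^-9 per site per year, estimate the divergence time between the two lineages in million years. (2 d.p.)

202.83

d = −(3/4) ln(1 − 4p/3) = −0.75 ln(1 − 0.741333) = −0.75 ln(0.258667)
  = −0.75 × (-1.352214) = 1.014161 substitutions/site.
Under a molecular clock d = 2μt, so t = d/(2μ) = 1.014161 / (2 × 2.5 × 10^-9) = 202.83 million years.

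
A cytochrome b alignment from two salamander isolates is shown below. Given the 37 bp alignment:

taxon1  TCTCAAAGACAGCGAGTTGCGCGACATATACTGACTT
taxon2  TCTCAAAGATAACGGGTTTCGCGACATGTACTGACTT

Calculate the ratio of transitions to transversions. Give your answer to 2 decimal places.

Transitions are A↔G and C↔T; transversions are all other mismatches.
Transitions: 4. Transversions: 1.
R = 4/1 = 4.00.

4.00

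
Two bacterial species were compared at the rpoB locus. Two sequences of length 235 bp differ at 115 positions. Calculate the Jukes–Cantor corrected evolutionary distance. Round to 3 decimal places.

p = 115/235 ≈ 0.489362.
d = −(3/4) ln(1 − 4p/3) = −0.75 ln(1 − 0.652483) = −0.75 ln(0.347517)
  = −0.75 × (-1.056942) = 0.792707 substitutions/site.

0.793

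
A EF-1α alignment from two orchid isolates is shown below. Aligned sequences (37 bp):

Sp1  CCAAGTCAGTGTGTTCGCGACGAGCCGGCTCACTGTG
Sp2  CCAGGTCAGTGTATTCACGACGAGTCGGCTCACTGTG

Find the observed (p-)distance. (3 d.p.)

The sequences differ at 4 of 37 positions (sites 4, 13, 17, 25).
p = 4/37 = 0.108108… ≈ 0.108 (to 3 d.p.).

0.108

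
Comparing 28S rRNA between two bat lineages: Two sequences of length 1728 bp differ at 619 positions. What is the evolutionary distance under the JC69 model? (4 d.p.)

p = 619/1728 ≈ 0.358218.
d = −(3/4) ln(1 − 4p/3) = −0.75 ln(1 − 0.477624) = −0.75 ln(0.522376)
  = −0.75 × (-0.649368) = 0.487026 substitutions/site.

0.4870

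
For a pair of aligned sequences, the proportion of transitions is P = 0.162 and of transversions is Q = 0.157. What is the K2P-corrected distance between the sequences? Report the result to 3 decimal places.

Under the Kimura two-parameter model, d = −½ ln(1 − 2P − Q) − ¼ ln(1 − 2Q).
1 − 2P − Q = 0.519, giving −½ ln(0.519) = 0.327926.
1 − 2Q = 0.686, giving −¼ ln(0.686) = 0.094219.
d = 0.327926 + 0.094219 = 0.422145.

0.422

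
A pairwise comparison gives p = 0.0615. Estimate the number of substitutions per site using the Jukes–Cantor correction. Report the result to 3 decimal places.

d = −(3/4) ln(1 − 4p/3) = −0.75 ln(1 − 0.082) = −0.75 ln(0.918)
  = −0.75 × (-0.085558) = 0.064169 substitutions/site.

0.064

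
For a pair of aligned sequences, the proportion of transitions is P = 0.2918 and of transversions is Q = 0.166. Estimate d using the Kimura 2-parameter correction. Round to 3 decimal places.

Under the Kimura two-parameter model, d = −½ ln(1 − 2P − Q) − ¼ ln(1 − 2Q).
1 − 2P − Q = 0.2504, giving −½ ln(0.2504) = 0.692348.
1 − 2Q = 0.668, giving −¼ ln(0.668) = 0.100867.
d = 0.692348 + 0.100867 = 0.793215.

0.793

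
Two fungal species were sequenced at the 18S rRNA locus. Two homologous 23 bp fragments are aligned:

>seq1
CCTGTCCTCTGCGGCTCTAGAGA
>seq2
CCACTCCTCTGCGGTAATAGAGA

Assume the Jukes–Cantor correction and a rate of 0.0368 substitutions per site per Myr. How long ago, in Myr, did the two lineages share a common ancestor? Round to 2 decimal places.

3.49

The sequences differ at 5 of 23 sites (3, 4, 15, 16, 17), so p = 5/23 ≈ 0.217391.
d = −(3/4) ln(1 − 4p/3) = −0.75 ln(1 − 0.289855) = −0.75 ln(0.710145)
  = −0.75 × (-0.342286) = 0.256715 substitutions/site.
Under a molecular clock d = 2μt, so t = d/(2μ) = 0.256715 / (2 × 0.0368) = 3.49 Myr.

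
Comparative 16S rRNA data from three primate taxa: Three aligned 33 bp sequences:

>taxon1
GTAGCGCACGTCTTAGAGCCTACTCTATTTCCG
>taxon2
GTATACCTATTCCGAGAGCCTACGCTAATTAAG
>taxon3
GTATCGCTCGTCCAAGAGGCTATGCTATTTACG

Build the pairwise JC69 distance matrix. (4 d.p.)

taxon1–taxon2: 12/33 sites differ → p ≈ 0.363636, d = −0.75 ln(1 − 0.484848) = 0.497470 ≈ 0.4975.
taxon1–taxon3: 8/33 sites differ → p ≈ 0.242424, d = −0.75 ln(1 − 0.323232) = 0.292820 ≈ 0.2928.
taxon2–taxon3: 9/33 sites differ → p ≈ 0.272727, d = −0.75 ln(1 − 0.363636) = 0.338988 ≈ 0.3390.

d(taxon1,taxon2) = 0.4975, d(taxon1,taxon3) = 0.2928, d(taxon2,taxon3) = 0.3390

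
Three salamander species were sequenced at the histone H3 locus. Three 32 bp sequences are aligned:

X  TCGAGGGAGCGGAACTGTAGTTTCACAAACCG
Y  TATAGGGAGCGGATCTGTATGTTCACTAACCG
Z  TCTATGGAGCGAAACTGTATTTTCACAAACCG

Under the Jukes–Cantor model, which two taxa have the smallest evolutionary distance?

X and Z

X–Y: 6/32 differ, p = 0.188, d = 0.216.
X–Z: 4/32 differ, p = 0.125, d = 0.137.
Y–Z: 6/32 differ, p = 0.188, d = 0.216.
The smallest distance is between X and Z.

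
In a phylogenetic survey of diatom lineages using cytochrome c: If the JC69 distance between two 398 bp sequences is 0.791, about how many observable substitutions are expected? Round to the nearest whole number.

195

Invert JC69: p = (3/4)(1 − e^(−4d/3)) = 0.75 × (1 − e^(-1.054667)) = 0.75 × (1 − 0.348308) = 0.488769.
Expected differing sites = pL ≈ 0.488769 × 398 = 194.530062 ≈ 195.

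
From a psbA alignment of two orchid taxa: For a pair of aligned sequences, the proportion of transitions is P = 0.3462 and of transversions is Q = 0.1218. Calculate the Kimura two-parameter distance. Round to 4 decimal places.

Under the Kimura two-parameter model, d = −½ ln(1 − 2P − Q) − ¼ ln(1 − 2Q).
1 − 2P − Q = 0.1858, giving −½ ln(0.1858) = 0.841542.
1 − 2Q = 0.7564, giving −¼ ln(0.7564) = 0.069796.
d = 0.841542 + 0.069796 = 0.911338.

0.9113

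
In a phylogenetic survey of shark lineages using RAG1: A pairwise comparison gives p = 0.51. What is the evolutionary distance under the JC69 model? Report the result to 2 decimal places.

0.85

d = −(3/4) ln(1 − 4p/3) = −0.75 ln(1 − 0.68) = −0.75 ln(0.32)
  = −0.75 × (-1.139434) = 0.854576 substitutions/site.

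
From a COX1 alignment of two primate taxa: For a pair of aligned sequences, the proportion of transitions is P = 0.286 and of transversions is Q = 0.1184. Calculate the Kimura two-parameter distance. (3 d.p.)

0.654

Under the Kimura two-parameter model, d = −½ ln(1 − 2P − Q) − ¼ ln(1 − 2Q).
1 − 2P − Q = 0.3096, giving −½ ln(0.3096) = 0.586237.
1 − 2Q = 0.7632, giving −¼ ln(0.7632) = 0.067559.
d = 0.586237 + 0.067559 = 0.653796.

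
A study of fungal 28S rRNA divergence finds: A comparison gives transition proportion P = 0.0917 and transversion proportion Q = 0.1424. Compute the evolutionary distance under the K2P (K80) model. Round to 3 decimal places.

0.281

Under the Kimura two-parameter model, d = −½ ln(1 − 2P − Q) − ¼ ln(1 − 2Q).
1 − 2P − Q = 0.6742, giving −½ ln(0.6742) = 0.197114.
1 − 2Q = 0.7152, giving −¼ ln(0.7152) = 0.083798.
d = 0.197114 + 0.083798 = 0.280912.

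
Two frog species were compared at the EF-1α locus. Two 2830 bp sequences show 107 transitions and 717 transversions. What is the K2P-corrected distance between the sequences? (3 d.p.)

0.376

P = 107/2830 ≈ 0.037809 and Q = 717/2830 ≈ 0.253357.
Under the Kimura two-parameter model, d = −½ ln(1 − 2P − Q) − ¼ ln(1 − 2Q).
1 − 2P − Q = 0.671025, giving −½ ln(0.671025) = 0.199474.
1 − 2Q = 0.493286, giving −¼ ln(0.493286) = 0.176667.
d = 0.199474 + 0.176667 = 0.376141.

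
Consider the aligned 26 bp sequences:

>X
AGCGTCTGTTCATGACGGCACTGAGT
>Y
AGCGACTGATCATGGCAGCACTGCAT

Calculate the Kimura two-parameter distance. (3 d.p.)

0.278

Of 26 sites, 3 differences are transitions and 3 are transversions, so P = 3/26 ≈ 0.115385 and Q = 3/26 ≈ 0.115385.
Under the Kimura two-parameter model, d = −½ ln(1 − 2P − Q) − ¼ ln(1 − 2Q).
1 − 2P − Q = 0.653845, giving −½ ln(0.653845) = 0.212442.
1 − 2Q = 0.76923, giving −¼ ln(0.76923) = 0.065591.
d = 0.212442 + 0.065591 = 0.278033.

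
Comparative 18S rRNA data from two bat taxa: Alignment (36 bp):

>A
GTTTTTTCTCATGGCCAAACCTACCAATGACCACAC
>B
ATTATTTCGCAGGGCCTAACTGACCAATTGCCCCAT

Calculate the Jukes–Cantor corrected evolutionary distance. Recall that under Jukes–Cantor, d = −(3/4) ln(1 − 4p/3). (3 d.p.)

The sequences differ at 11 of 36 sites, so p = 11/36 ≈ 0.305556.
d = −(3/4) ln(1 − 4p/3) = −0.75 ln(1 − 0.407408) = −0.75 ln(0.592592)
  = −0.75 × (-0.523249) = 0.392437 substitutions/site.

0.392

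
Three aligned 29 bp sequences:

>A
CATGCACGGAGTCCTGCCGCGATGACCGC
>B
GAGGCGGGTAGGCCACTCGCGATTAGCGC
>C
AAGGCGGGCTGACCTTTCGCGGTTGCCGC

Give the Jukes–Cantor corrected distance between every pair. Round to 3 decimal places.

A–B: 11/29 sites differ → p ≈ 0.37931, d = −0.75 ln(1 − 0.505747) = 0.528531 ≈ 0.529.
A–C: 12/29 sites differ → p ≈ 0.413793, d = −0.75 ln(1 − 0.551724) = 0.601760 ≈ 0.602.
B–C: 9/29 sites differ → p ≈ 0.310345, d = −0.75 ln(1 − 0.413793) = 0.400562 ≈ 0.401.

d(A,B) = 0.529, d(A,C) = 0.602, d(B,C) = 0.401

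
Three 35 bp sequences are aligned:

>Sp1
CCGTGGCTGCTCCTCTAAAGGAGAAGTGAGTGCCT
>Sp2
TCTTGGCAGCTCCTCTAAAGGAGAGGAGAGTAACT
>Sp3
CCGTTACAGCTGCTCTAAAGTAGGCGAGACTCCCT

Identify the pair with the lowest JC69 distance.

Sp1–Sp2: 7/35 differ, p = 0.200, d = 0.233.
Sp1–Sp3: 10/35 differ, p = 0.286, d = 0.360.
Sp2–Sp3: 11/35 differ, p = 0.314, d = 0.407.
The smallest distance is between Sp1 and Sp2.

Sp1 and Sp2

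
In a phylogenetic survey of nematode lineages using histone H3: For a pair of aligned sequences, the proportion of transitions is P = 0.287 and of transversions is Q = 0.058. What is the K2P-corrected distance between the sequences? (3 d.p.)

Under the Kimura two-parameter model, d = −½ ln(1 − 2P − Q) − ¼ ln(1 − 2Q).
1 − 2P − Q = 0.368, giving −½ ln(0.368) = 0.499836.
1 − 2Q = 0.884, giving −¼ ln(0.884) = 0.030825.
d = 0.499836 + 0.030825 = 0.530661.

0.531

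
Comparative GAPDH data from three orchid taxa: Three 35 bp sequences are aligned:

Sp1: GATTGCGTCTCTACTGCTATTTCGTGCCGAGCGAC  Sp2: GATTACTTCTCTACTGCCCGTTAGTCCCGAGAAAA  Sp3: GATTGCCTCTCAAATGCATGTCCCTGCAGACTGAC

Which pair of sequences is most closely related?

Sp1 and Sp2

Sp1–Sp2: 10/35 differ, p = 0.286, d = 0.360.
Sp1–Sp3: 11/35 differ, p = 0.314, d = 0.407.
Sp2–Sp3: 15/35 differ, p = 0.429, d = 0.635.
The smallest distance is between Sp1 and Sp2.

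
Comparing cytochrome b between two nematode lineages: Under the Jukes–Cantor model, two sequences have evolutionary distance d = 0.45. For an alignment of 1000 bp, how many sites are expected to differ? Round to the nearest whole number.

Invert JC69: p = (3/4)(1 − e^(−4d/3)) = 0.75 × (1 − e^(-0.6)) = 0.75 × (1 − 0.548812) = 0.338391.
Expected differing sites = pL ≈ 0.338391 × 1000 = 338.391 ≈ 338.

338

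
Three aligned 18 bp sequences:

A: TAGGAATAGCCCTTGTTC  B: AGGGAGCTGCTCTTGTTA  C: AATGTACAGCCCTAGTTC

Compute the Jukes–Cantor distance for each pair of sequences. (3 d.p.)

A–B: 7/18 sites differ → p ≈ 0.388889, d = −0.75 ln(1 − 0.518519) = 0.548166 ≈ 0.548.
A–C: 5/18 sites differ → p ≈ 0.277778, d = −0.75 ln(1 − 0.370371) = 0.346968 ≈ 0.347.
B–C: 8/18 sites differ → p ≈ 0.444444, d = −0.75 ln(1 − 0.592592) = 0.673455 ≈ 0.673.

d(A,B) = 0.548, d(A,C) = 0.347, d(B,C) = 0.673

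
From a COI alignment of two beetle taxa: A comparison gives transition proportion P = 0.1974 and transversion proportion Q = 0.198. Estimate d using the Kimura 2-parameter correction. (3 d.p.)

Under the Kimura two-parameter model, d = −½ ln(1 − 2P − Q) − ¼ ln(1 − 2Q).
1 − 2P − Q = 0.4072, giving −½ ln(0.4072) = 0.449225.
1 − 2Q = 0.604, giving −¼ ln(0.604) = 0.126045.
d = 0.449225 + 0.126045 = 0.575270.

0.575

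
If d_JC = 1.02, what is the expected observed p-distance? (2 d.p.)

p = (3/4)(1 − e^(−4d/3)) = 0.75 × (1 − e^(-1.36)) = 0.75 × (1 − 0.256661) = 0.557504.

0.56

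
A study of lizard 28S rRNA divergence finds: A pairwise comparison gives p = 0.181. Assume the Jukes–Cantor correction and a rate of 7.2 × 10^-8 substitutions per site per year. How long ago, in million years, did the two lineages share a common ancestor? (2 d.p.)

1.44

d = −(3/4) ln(1 − 4p/3) = −0.75 ln(1 − 0.241333) = −0.75 ln(0.758667)
  = −0.75 × (-0.276192) = 0.207144 substitutions/site.
Under a molecular clock d = 2μt, so t = d/(2μ) = 0.207144 / (2 × 7.2 × 10^-8) = 1.44 million years.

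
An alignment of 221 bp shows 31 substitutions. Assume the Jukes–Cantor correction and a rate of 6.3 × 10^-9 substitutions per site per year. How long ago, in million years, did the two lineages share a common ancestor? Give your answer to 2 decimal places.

12.32

p = 31/221 ≈ 0.140271.
d = −(3/4) ln(1 − 4p/3) = −0.75 ln(1 − 0.187028) = −0.75 ln(0.812972)
  = −0.75 × (-0.207059) = 0.155294 substitutions/site.
Under a molecular clock d = 2μt, so t = d/(2μ) = 0.155294 / (2 × 6.3 × 10^-9) = 12.32 million years.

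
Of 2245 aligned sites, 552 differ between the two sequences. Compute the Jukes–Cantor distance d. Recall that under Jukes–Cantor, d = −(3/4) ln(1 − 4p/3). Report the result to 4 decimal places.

0.2979

p = 552/2245 ≈ 0.24588.
d = −(3/4) ln(1 − 4p/3) = −0.75 ln(1 − 0.32784) = −0.75 ln(0.67216)
  = −0.75 × (-0.397259) = 0.297944 substitutions/site.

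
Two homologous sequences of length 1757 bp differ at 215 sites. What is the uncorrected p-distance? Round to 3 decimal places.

p = 215/1757 = 0.122367… ≈ 0.122 (to 3 d.p.).

0.122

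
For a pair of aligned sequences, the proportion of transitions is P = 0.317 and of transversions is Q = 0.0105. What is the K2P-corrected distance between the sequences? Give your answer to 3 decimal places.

0.522

Under the Kimura two-parameter model, d = −½ ln(1 − 2P − Q) − ¼ ln(1 − 2Q).
1 − 2P − Q = 0.3555, giving −½ ln(0.3555) = 0.517115.
1 − 2Q = 0.979, giving −¼ ln(0.979) = 0.005306.
d = 0.517115 + 0.005306 = 0.522421.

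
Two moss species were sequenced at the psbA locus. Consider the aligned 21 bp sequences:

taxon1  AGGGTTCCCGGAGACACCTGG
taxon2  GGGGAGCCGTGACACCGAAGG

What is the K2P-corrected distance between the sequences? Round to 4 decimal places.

0.8574

Of 21 sites, 1 differences are transitions and 9 are transversions, so P = 1/21 ≈ 0.047619 and Q = 9/21 ≈ 0.428571.
Under the Kimura two-parameter model, d = −½ ln(1 − 2P − Q) − ¼ ln(1 − 2Q).
1 − 2P − Q = 0.476191, giving −½ ln(0.476191) = 0.370968.
1 − 2Q = 0.142858, giving −¼ ln(0.142858) = 0.486476.
d = 0.370968 + 0.486476 = 0.857444.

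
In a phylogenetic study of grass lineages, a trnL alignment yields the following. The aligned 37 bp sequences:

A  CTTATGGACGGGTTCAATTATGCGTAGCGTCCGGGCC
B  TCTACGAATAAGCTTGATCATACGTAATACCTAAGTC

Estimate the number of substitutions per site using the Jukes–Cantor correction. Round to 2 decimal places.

The sequences differ at 20 of 37 sites, so p = 20/37 ≈ 0.540541.
d = −(3/4) ln(1 − 4p/3) = −0.75 ln(1 − 0.720721) = −0.75 ln(0.279279)
  = −0.75 × (-1.275544) = 0.956658 substitutions/site.

0.96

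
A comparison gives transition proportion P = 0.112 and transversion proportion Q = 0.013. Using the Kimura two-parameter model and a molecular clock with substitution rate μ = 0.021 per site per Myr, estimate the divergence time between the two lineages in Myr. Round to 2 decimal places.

Under the Kimura two-parameter model, d = −½ ln(1 − 2P − Q) − ¼ ln(1 − 2Q).
1 − 2P − Q = 0.763, giving −½ ln(0.763) = 0.135249.
1 − 2Q = 0.974, giving −¼ ln(0.974) = 0.006586.
d = 0.135249 + 0.006586 = 0.141835.
Under a molecular clock d = 2μt, so t = d/(2μ) = 0.141835 / (2 × 0.021) = 3.38 Myr.

3.38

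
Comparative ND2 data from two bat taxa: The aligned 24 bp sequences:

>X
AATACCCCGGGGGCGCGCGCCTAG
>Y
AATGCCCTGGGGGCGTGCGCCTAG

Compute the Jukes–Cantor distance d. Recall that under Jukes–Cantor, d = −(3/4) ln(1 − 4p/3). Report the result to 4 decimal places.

0.1367

The sequences differ at 3 of 24 sites (4, 8, 16), so p = 3/24 = 0.125.
d = −(3/4) ln(1 − 4p/3) = −0.75 ln(1 − 0.166667) = −0.75 ln(0.833333)
  = −0.75 × (-0.182322) = 0.136742 substitutions/site.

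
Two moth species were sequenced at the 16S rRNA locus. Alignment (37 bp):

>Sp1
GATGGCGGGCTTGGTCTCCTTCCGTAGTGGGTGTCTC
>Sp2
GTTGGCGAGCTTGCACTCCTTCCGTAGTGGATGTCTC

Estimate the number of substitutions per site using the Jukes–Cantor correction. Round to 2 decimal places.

The sequences differ at 5 of 37 sites (2, 8, 14, 15, 31), so p = 5/37 ≈ 0.135135.
d = −(3/4) ln(1 − 4p/3) = −0.75 ln(1 − 0.18018) = −0.75 ln(0.81982)
  = −0.75 × (-0.198670) = 0.149003 substitutions/site.

0.15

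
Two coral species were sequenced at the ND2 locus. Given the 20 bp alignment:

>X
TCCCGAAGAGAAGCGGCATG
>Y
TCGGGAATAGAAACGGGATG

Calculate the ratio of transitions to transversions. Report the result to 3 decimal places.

Transitions are A↔G and C↔T; transversions are all other mismatches.
Transitions: 1. Transversions: 4.
R = 1/4 = 0.250.

0.250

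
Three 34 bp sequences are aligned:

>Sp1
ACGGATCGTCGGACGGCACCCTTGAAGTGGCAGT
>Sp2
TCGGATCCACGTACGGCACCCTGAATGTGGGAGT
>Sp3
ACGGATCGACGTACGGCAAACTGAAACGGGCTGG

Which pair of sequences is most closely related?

Sp1 and Sp2

Sp1–Sp2: 8/34 differ, p = 0.235, d = 0.282.
Sp1–Sp3: 10/34 differ, p = 0.294, d = 0.373.
Sp2–Sp3: 10/34 differ, p = 0.294, d = 0.373.
The smallest distance is between Sp1 and Sp2.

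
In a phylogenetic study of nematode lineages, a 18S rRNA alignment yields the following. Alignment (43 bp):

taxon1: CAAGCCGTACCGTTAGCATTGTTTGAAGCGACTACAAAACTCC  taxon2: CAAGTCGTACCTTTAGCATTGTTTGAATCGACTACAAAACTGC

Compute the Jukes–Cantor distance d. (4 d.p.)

The sequences differ at 4 of 43 sites (5, 12, 28, 42), so p = 4/43 ≈ 0.093023.
d = −(3/4) ln(1 − 4p/3) = −0.75 ln(1 − 0.124031) = −0.75 ln(0.875969)
  = −0.75 × (-0.132425) = 0.099319 substitutions/site.

0.0993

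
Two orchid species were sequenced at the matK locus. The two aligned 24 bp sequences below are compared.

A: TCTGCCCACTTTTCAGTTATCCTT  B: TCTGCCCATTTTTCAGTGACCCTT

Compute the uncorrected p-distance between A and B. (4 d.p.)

The sequences differ at 3 of 24 positions (sites 9, 18, 20).
p = 3/24 = 0.1250.

0.1250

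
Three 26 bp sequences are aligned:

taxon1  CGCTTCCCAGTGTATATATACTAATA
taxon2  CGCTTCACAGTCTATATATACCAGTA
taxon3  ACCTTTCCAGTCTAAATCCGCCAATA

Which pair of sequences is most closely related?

taxon1 and taxon2

taxon1–taxon2: 4/26 differ, p = 0.154, d = 0.172.
taxon1–taxon3: 9/26 differ, p = 0.346, d = 0.464.
taxon2–taxon3: 9/26 differ, p = 0.346, d = 0.464.
The smallest distance is between taxon1 and taxon2.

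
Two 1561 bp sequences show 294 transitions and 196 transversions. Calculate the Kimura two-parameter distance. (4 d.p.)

0.4211

P = 294/1561 ≈ 0.188341 and Q = 196/1561 ≈ 0.125561.
Under the Kimura two-parameter model, d = −½ ln(1 − 2P − Q) − ¼ ln(1 − 2Q).
1 − 2P − Q = 0.497757, giving −½ ln(0.497757) = 0.348822.
1 − 2Q = 0.748878, giving −¼ ln(0.748878) = 0.072295.
d = 0.348822 + 0.072295 = 0.421117.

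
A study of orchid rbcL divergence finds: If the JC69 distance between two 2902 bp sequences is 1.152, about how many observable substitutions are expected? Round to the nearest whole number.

Invert JC69: p = (3/4)(1 − e^(−4d/3)) = 0.75 × (1 − e^(-1.536)) = 0.75 × (1 − 0.215240) = 0.588570.
Expected differing sites = pL ≈ 0.588570 × 2902 = 1708.03014 ≈ 1708.

1708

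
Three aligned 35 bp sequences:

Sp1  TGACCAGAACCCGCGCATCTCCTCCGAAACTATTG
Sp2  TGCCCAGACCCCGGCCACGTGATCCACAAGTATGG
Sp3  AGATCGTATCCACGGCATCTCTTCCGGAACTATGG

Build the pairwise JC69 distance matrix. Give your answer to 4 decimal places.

Sp1–Sp2: 12/35 sites differ → p ≈ 0.342857, d = −0.75 ln(1 − 0.457143) = 0.458182 ≈ 0.4582.
Sp1–Sp3: 11/35 sites differ → p ≈ 0.314286, d = −0.75 ln(1 − 0.419048) = 0.407315 ≈ 0.4073.
Sp2–Sp3: 16/35 sites differ → p ≈ 0.457143, d = −0.75 ln(1 − 0.609524) = 0.705292 ≈ 0.7053.

d(Sp1,Sp2) = 0.4582, d(Sp1,Sp3) = 0.4073, d(Sp2,Sp3) = 0.7053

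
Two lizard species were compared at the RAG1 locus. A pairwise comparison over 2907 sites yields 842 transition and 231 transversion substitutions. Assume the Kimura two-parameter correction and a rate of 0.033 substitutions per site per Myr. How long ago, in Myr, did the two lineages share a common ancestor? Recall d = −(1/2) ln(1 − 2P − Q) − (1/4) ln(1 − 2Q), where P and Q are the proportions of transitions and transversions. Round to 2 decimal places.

8.80

P = 842/2907 ≈ 0.289646 and Q = 231/2907 ≈ 0.079463.
Under the Kimura two-parameter model, d = −½ ln(1 − 2P − Q) − ¼ ln(1 − 2Q).
1 − 2P − Q = 0.341245, giving −½ ln(0.341245) = 0.537577.
1 − 2Q = 0.841074, giving −¼ ln(0.841074) = 0.043269.
d = 0.537577 + 0.043269 = 0.580846.
Under a molecular clock d = 2μt, so t = d/(2μ) = 0.580846 / (2 × 0.033) = 8.80 Myr.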